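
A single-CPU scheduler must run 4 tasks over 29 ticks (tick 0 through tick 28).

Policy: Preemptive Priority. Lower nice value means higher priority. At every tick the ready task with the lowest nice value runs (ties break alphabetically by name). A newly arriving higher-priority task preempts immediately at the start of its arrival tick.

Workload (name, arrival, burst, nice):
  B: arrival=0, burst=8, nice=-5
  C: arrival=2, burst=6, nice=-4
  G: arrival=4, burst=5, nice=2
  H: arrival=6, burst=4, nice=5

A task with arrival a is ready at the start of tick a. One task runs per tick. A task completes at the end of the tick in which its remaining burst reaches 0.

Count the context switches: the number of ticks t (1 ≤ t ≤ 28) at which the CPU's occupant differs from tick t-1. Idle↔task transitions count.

t=0: ready={B} → run B
t=1: ready={B} → run B
t=2: ready={B,C} → run B
t=3: ready={B,C} → run B
t=4: ready={B,C,G} → run B
t=5: ready={B,C,G} → run B
t=6: ready={B,C,G,H} → run B
t=7: ready={B,C,G,H} → run B
t=8: ready={C,G,H} → run C
t=9: ready={C,G,H} → run C
t=10: ready={C,G,H} → run C
t=11: ready={C,G,H} → run C
t=12: ready={C,G,H} → run C
t=13: ready={C,G,H} → run C
t=14: ready={G,H} → run G
t=15: ready={G,H} → run G
t=16: ready={G,H} → run G
t=17: ready={G,H} → run G
t=18: ready={G,H} → run G
t=19: ready={H} → run H
t=20: ready={H} → run H
t=21: ready={H} → run H
t=22: ready={H} → run H
t=23: (idle)
t=24: (idle)
t=25: (idle)
t=26: (idle)
t=27: (idle)
t=28: (idle)

context switches = 4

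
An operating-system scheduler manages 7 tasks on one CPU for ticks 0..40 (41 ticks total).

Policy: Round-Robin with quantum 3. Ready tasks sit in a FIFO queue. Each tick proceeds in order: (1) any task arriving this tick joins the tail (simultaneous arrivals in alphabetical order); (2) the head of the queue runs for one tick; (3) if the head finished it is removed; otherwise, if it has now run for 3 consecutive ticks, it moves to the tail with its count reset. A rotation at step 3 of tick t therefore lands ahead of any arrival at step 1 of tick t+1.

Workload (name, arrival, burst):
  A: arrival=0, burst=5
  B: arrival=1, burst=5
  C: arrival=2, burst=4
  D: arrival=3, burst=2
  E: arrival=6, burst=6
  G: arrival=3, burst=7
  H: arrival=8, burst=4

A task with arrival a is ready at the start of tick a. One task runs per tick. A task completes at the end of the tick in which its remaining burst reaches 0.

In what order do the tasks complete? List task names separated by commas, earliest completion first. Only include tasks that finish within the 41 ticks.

completion order = A, D, B, C, E, H, G

t=0: queue=[A] q_used=0 → run A
t=1: queue=[A,B] q_used=1 → run A
t=2: queue=[A,B,C] q_used=2 → run A
t=3: queue=[B,C,A,D,G] q_used=0 → run B
t=4: queue=[B,C,A,D,G] q_used=1 → run B
t=5: queue=[B,C,A,D,G] q_used=2 → run B
t=6: queue=[C,A,D,G,B,E] q_used=0 → run C
t=7: queue=[C,A,D,G,B,E] q_used=1 → run C
t=8: queue=[C,A,D,G,B,E,H] q_used=2 → run C
t=9: queue=[A,D,G,B,E,H,C] q_used=0 → run A
t=10: queue=[A,D,G,B,E,H,C] q_used=1 → run A
t=11: queue=[D,G,B,E,H,C] q_used=0 → run D
t=12: queue=[D,G,B,E,H,C] q_used=1 → run D
t=13: queue=[G,B,E,H,C] q_used=0 → run G
t=14: queue=[G,B,E,H,C] q_used=1 → run G
t=15: queue=[G,B,E,H,C] q_used=2 → run G
t=16: queue=[B,E,H,C,G] q_used=0 → run B
t=17: queue=[B,E,H,C,G] q_used=1 → run B
t=18: queue=[E,H,C,G] q_used=0 → run E
t=19: queue=[E,H,C,G] q_used=1 → run E
t=20: queue=[E,H,C,G] q_used=2 → run E
t=21: queue=[H,C,G,E] q_used=0 → run H
t=22: queue=[H,C,G,E] q_used=1 → run H
t=23: queue=[H,C,G,E] q_used=2 → run H
t=24: queue=[C,G,E,H] q_used=0 → run C
t=25: queue=[G,E,H] q_used=0 → run G
t=26: queue=[G,E,H] q_used=1 → run G
t=27: queue=[G,E,H] q_used=2 → run G
t=28: queue=[E,H,G] q_used=0 → run E
t=29: queue=[E,H,G] q_used=1 → run E
t=30: queue=[E,H,G] q_used=2 → run E
t=31: queue=[H,G] q_used=0 → run H
t=32: queue=[G] q_used=0 → run G
t=33: (idle)
t=34: (idle)
t=35: (idle)
t=36: (idle)
t=37: (idle)
t=38: (idle)
t=39: (idle)
t=40: (idle)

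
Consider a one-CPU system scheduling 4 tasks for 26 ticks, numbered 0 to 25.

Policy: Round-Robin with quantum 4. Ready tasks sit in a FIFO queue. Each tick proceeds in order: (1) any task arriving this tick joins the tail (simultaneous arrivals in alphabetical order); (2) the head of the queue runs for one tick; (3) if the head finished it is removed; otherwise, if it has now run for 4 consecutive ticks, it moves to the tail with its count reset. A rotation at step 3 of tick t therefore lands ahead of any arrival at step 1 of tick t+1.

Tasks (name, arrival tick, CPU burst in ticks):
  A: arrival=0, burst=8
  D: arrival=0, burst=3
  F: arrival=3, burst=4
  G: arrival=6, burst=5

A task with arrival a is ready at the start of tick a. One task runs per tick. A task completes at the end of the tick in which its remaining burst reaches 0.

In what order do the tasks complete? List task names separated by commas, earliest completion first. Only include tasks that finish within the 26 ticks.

completion order = D, F, A, G

t=0: queue=[A,D] q_used=0 → run A
t=1: queue=[A,D] q_used=1 → run A
t=2: queue=[A,D] q_used=2 → run A
t=3: queue=[A,D,F] q_used=3 → run A
t=4: queue=[D,F,A] q_used=0 → run D
t=5: queue=[D,F,A] q_used=1 → run D
t=6: queue=[D,F,A,G] q_used=2 → run D
t=7: queue=[F,A,G] q_used=0 → run F
t=8: queue=[F,A,G] q_used=1 → run F
t=9: queue=[F,A,G] q_used=2 → run F
t=10: queue=[F,A,G] q_used=3 → run F
t=11: queue=[A,G] q_used=0 → run A
t=12: queue=[A,G] q_used=1 → run A
t=13: queue=[A,G] q_used=2 → run A
t=14: queue=[A,G] q_used=3 → run A
t=15: queue=[G] q_used=0 → run G
t=16: queue=[G] q_used=1 → run G
t=17: queue=[G] q_used=2 → run G
t=18: queue=[G] q_used=3 → run G
t=19: queue=[G] q_used=0 → run G
t=20: (idle)
t=21: (idle)
t=22: (idle)
t=23: (idle)
t=24: (idle)
t=25: (idle)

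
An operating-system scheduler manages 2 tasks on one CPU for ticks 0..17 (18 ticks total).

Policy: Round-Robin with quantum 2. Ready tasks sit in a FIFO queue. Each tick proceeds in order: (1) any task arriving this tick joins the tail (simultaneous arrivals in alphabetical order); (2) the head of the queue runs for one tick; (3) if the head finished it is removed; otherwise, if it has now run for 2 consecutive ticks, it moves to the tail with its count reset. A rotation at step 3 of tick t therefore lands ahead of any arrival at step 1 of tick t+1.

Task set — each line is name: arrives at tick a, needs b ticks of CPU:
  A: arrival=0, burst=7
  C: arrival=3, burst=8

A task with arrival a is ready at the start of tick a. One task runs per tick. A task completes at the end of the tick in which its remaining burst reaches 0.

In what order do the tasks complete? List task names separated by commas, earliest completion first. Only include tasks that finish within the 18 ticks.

t=0: queue=[A] q_used=0 → run A
t=1: queue=[A] q_used=1 → run A
t=2: queue=[A] q_used=0 → run A
t=3: queue=[A,C] q_used=1 → run A
t=4: queue=[C,A] q_used=0 → run C
t=5: queue=[C,A] q_used=1 → run C
t=6: queue=[A,C] q_used=0 → run A
t=7: queue=[A,C] q_used=1 → run A
t=8: queue=[C,A] q_used=0 → run C
t=9: queue=[C,A] q_used=1 → run C
t=10: queue=[A,C] q_used=0 → run A
t=11: queue=[C] q_used=0 → run C
t=12: queue=[C] q_used=1 → run C
t=13: queue=[C] q_used=0 → run C
t=14: queue=[C] q_used=1 → run C
t=15: (idle)
t=16: (idle)
t=17: (idle)

completion order = A, C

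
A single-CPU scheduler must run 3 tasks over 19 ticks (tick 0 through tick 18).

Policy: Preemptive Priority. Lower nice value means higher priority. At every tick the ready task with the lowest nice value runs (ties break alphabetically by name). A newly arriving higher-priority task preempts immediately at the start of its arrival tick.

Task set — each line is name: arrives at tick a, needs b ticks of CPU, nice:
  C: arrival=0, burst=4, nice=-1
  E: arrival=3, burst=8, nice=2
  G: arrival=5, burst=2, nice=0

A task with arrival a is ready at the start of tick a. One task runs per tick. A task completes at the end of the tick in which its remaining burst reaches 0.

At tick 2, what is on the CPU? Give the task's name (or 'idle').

t=0: ready={C} → run C
t=1: ready={C} → run C
t=2: ready={C} → run C
t=3: ready={C,E} → run C
t=4: ready={E} → run E
t=5: ready={E,G} → run G
t=6: ready={E,G} → run G
t=7: ready={E} → run E
t=8: ready={E} → run E
t=9: ready={E} → run E
t=10: ready={E} → run E
t=11: ready={E} → run E
t=12: ready={E} → run E
t=13: ready={E} → run E
t=14: (idle)
t=15: (idle)
t=16: (idle)
t=17: (idle)
t=18: (idle)

running at tick 2 = C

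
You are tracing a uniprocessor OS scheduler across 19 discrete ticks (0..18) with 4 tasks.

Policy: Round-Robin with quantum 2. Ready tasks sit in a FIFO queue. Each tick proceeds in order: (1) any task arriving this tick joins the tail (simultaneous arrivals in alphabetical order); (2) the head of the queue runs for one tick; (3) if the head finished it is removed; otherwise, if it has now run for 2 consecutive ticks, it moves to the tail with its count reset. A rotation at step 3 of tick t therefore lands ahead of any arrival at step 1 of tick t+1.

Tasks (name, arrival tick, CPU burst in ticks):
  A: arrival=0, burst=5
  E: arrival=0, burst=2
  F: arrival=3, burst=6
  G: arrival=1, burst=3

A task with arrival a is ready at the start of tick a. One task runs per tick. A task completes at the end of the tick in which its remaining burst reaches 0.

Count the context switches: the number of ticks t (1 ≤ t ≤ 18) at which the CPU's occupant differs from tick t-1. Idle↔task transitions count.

t=0: queue=[A,E] q_used=0 → run A
t=1: queue=[A,E,G] q_used=1 → run A
t=2: queue=[E,G,A] q_used=0 → run E
t=3: queue=[E,G,A,F] q_used=1 → run E
t=4: queue=[G,A,F] q_used=0 → run G
t=5: queue=[G,A,F] q_used=1 → run G
t=6: queue=[A,F,G] q_used=0 → run A
t=7: queue=[A,F,G] q_used=1 → run A
t=8: queue=[F,G,A] q_used=0 → run F
t=9: queue=[F,G,A] q_used=1 → run F
t=10: queue=[G,A,F] q_used=0 → run G
t=11: queue=[A,F] q_used=0 → run A
t=12: queue=[F] q_used=0 → run F
t=13: queue=[F] q_used=1 → run F
t=14: queue=[F] q_used=0 → run F
t=15: queue=[F] q_used=1 → run F
t=16: (idle)
t=17: (idle)
t=18: (idle)

context switches = 8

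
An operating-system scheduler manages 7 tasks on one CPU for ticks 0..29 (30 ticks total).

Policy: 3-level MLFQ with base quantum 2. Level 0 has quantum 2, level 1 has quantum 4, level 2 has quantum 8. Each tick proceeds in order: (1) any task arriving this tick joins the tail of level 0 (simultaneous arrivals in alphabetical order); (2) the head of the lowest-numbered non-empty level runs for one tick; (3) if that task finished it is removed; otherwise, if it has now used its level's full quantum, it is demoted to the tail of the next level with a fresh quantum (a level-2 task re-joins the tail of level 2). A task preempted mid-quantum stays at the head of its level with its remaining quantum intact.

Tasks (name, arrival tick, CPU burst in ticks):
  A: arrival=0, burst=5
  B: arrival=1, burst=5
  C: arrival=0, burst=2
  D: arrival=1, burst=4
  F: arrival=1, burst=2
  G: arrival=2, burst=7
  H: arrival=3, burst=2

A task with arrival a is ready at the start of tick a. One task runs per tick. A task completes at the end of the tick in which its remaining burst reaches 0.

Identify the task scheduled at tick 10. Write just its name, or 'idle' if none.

running at tick 10 = G

t=0: L0/L1/L2 = AC/-/- → run A
t=1: L0/L1/L2 = ACBDF/-/- → run A
t=2: L0/L1/L2 = CBDFG/A/- → run C
t=3: L0/L1/L2 = CBDFGH/A/- → run C
t=4: L0/L1/L2 = BDFGH/A/- → run B
t=5: L0/L1/L2 = BDFGH/A/- → run B
t=6: L0/L1/L2 = DFGH/AB/- → run D
t=7: L0/L1/L2 = DFGH/AB/- → run D
t=8: L0/L1/L2 = FGH/ABD/- → run F
t=9: L0/L1/L2 = FGH/ABD/- → run F
t=10: L0/L1/L2 = GH/ABD/- → run G
t=11: L0/L1/L2 = GH/ABD/- → run G
t=12: L0/L1/L2 = H/ABDG/- → run H
t=13: L0/L1/L2 = H/ABDG/- → run H
t=14: L0/L1/L2 = -/ABDG/- → run A
t=15: L0/L1/L2 = -/ABDG/- → run A
t=16: L0/L1/L2 = -/ABDG/- → run A
t=17: L0/L1/L2 = -/BDG/- → run B
t=18: L0/L1/L2 = -/BDG/- → run B
t=19: L0/L1/L2 = -/BDG/- → run B
t=20: L0/L1/L2 = -/DG/- → run D
t=21: L0/L1/L2 = -/DG/- → run D
t=22: L0/L1/L2 = -/G/- → run G
t=23: L0/L1/L2 = -/G/- → run G
t=24: L0/L1/L2 = -/G/- → run G
t=25: L0/L1/L2 = -/G/- → run G
t=26: L0/L1/L2 = -/-/G → run G
t=27: (idle)
t=28: (idle)
t=29: (idle)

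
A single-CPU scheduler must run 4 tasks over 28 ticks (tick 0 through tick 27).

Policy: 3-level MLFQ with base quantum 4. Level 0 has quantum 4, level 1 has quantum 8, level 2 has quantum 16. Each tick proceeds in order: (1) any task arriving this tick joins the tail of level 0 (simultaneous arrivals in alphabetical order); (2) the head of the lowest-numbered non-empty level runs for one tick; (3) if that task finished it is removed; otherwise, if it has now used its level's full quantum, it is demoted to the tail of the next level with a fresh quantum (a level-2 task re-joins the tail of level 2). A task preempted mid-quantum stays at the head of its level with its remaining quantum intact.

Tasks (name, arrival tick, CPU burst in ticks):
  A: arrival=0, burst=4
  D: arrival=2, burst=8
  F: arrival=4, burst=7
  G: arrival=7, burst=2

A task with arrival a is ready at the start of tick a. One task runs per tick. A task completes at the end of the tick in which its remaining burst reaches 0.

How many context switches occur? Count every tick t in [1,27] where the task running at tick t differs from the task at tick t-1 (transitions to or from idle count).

context switches = 6

t=0: L0/L1/L2 = A/-/- → run A
t=1: L0/L1/L2 = A/-/- → run A
t=2: L0/L1/L2 = AD/-/- → run A
t=3: L0/L1/L2 = AD/-/- → run A
t=4: L0/L1/L2 = DF/-/- → run D
t=5: L0/L1/L2 = DF/-/- → run D
t=6: L0/L1/L2 = DF/-/- → run D
t=7: L0/L1/L2 = DFG/-/- → run D
t=8: L0/L1/L2 = FG/D/- → run F
t=9: L0/L1/L2 = FG/D/- → run F
t=10: L0/L1/L2 = FG/D/- → run F
t=11: L0/L1/L2 = FG/D/- → run F
t=12: L0/L1/L2 = G/DF/- → run G
t=13: L0/L1/L2 = G/DF/- → run G
t=14: L0/L1/L2 = -/DF/- → run D
t=15: L0/L1/L2 = -/DF/- → run D
t=16: L0/L1/L2 = -/DF/- → run D
t=17: L0/L1/L2 = -/DF/- → run D
t=18: L0/L1/L2 = -/F/- → run F
t=19: L0/L1/L2 = -/F/- → run F
t=20: L0/L1/L2 = -/F/- → run F
t=21: (idle)
t=22: (idle)
t=23: (idle)
t=24: (idle)
t=25: (idle)
t=26: (idle)
t=27: (idle)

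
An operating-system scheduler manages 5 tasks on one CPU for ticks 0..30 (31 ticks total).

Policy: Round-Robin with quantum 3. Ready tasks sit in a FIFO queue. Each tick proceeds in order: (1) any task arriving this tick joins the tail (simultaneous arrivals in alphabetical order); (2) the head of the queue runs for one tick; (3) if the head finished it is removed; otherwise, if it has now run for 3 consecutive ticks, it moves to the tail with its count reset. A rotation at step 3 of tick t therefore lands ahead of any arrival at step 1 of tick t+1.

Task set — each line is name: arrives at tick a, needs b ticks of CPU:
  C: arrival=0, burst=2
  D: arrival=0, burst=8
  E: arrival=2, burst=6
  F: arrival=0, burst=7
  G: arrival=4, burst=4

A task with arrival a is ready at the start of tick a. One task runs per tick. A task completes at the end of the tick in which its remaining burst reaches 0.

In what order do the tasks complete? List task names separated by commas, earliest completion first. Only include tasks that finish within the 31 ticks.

t=0: queue=[C,D,F] q_used=0 → run C
t=1: queue=[C,D,F] q_used=1 → run C
t=2: queue=[D,F,E] q_used=0 → run D
t=3: queue=[D,F,E] q_used=1 → run D
t=4: queue=[D,F,E,G] q_used=2 → run D
t=5: queue=[F,E,G,D] q_used=0 → run F
t=6: queue=[F,E,G,D] q_used=1 → run F
t=7: queue=[F,E,G,D] q_used=2 → run F
t=8: queue=[E,G,D,F] q_used=0 → run E
t=9: queue=[E,G,D,F] q_used=1 → run E
t=10: queue=[E,G,D,F] q_used=2 → run E
t=11: queue=[G,D,F,E] q_used=0 → run G
t=12: queue=[G,D,F,E] q_used=1 → run G
t=13: queue=[G,D,F,E] q_used=2 → run G
t=14: queue=[D,F,E,G] q_used=0 → run D
t=15: queue=[D,F,E,G] q_used=1 → run D
t=16: queue=[D,F,E,G] q_used=2 → run D
t=17: queue=[F,E,G,D] q_used=0 → run F
t=18: queue=[F,E,G,D] q_used=1 → run F
t=19: queue=[F,E,G,D] q_used=2 → run F
t=20: queue=[E,G,D,F] q_used=0 → run E
t=21: queue=[E,G,D,F] q_used=1 → run E
t=22: queue=[E,G,D,F] q_used=2 → run E
t=23: queue=[G,D,F] q_used=0 → run G
t=24: queue=[D,F] q_used=0 → run D
t=25: queue=[D,F] q_used=1 → run D
t=26: queue=[F] q_used=0 → run F
t=27: (idle)
t=28: (idle)
t=29: (idle)
t=30: (idle)

completion order = C, E, G, D, F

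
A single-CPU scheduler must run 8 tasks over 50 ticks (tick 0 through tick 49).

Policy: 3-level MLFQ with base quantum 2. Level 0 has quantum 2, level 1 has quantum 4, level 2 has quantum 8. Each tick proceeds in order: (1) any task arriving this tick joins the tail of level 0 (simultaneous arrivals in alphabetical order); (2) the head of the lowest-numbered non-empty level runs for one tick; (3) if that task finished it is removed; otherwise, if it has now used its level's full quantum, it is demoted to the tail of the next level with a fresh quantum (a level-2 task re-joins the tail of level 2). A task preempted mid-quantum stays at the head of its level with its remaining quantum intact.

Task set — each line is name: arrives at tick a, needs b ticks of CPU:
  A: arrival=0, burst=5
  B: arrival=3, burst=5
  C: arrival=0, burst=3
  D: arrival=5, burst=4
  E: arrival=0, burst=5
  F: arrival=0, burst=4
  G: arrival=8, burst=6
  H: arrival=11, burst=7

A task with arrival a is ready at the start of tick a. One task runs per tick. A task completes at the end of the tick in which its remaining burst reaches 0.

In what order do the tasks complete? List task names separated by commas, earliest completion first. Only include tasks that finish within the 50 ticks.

completion order = A, C, E, F, B, D, G, H

t=0: L0/L1/L2 = ACEF/-/- → run A
t=1: L0/L1/L2 = ACEF/-/- → run A
t=2: L0/L1/L2 = CEF/A/- → run C
t=3: L0/L1/L2 = CEFB/A/- → run C
t=4: L0/L1/L2 = EFB/AC/- → run E
t=5: L0/L1/L2 = EFBD/AC/- → run E
t=6: L0/L1/L2 = FBD/ACE/- → run F
t=7: L0/L1/L2 = FBD/ACE/- → run F
t=8: L0/L1/L2 = BDG/ACEF/- → run B
t=9: L0/L1/L2 = BDG/ACEF/- → run B
t=10: L0/L1/L2 = DG/ACEFB/- → run D
t=11: L0/L1/L2 = DGH/ACEFB/- → run D
t=12: L0/L1/L2 = GH/ACEFBD/- → run G
t=13: L0/L1/L2 = GH/ACEFBD/- → run G
t=14: L0/L1/L2 = H/ACEFBDG/- → run H
t=15: L0/L1/L2 = H/ACEFBDG/- → run H
t=16: L0/L1/L2 = -/ACEFBDGH/- → run A
t=17: L0/L1/L2 = -/ACEFBDGH/- → run A
t=18: L0/L1/L2 = -/ACEFBDGH/- → run A
t=19: L0/L1/L2 = -/CEFBDGH/- → run C
t=20: L0/L1/L2 = -/EFBDGH/- → run E
t=21: L0/L1/L2 = -/EFBDGH/- → run E
t=22: L0/L1/L2 = -/EFBDGH/- → run E
t=23: L0/L1/L2 = -/FBDGH/- → run F
t=24: L0/L1/L2 = -/FBDGH/- → run F
t=25: L0/L1/L2 = -/BDGH/- → run B
t=26: L0/L1/L2 = -/BDGH/- → run B
t=27: L0/L1/L2 = -/BDGH/- → run B
t=28: L0/L1/L2 = -/DGH/- → run D
t=29: L0/L1/L2 = -/DGH/- → run D
t=30: L0/L1/L2 = -/GH/- → run G
t=31: L0/L1/L2 = -/GH/- → run G
t=32: L0/L1/L2 = -/GH/- → run G
t=33: L0/L1/L2 = -/GH/- → run G
t=34: L0/L1/L2 = -/H/- → run H
t=35: L0/L1/L2 = -/H/- → run H
t=36: L0/L1/L2 = -/H/- → run H
t=37: L0/L1/L2 = -/H/- → run H
t=38: L0/L1/L2 = -/-/H → run H
t=39: (idle)
t=40: (idle)
t=41: (idle)
t=42: (idle)
t=43: (idle)
t=44: (idle)
t=45: (idle)
t=46: (idle)
t=47: (idle)
t=48: (idle)
t=49: (idle)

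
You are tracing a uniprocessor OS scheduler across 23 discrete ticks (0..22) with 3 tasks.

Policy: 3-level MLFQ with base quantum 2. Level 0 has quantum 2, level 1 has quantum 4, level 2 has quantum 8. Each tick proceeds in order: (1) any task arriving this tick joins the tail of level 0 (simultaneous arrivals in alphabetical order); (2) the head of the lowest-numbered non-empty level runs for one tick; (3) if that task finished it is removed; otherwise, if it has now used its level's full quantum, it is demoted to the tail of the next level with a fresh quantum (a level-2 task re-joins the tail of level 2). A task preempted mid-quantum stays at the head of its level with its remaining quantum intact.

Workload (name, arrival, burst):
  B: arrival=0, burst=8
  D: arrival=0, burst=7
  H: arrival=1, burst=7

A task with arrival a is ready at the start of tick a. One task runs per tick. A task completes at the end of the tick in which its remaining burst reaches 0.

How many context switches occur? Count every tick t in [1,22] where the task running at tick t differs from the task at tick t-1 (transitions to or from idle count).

context switches = 9

t=0: L0/L1/L2 = BD/-/- → run B
t=1: L0/L1/L2 = BDH/-/- → run B
t=2: L0/L1/L2 = DH/B/- → run D
t=3: L0/L1/L2 = DH/B/- → run D
t=4: L0/L1/L2 = H/BD/- → run H
t=5: L0/L1/L2 = H/BD/- → run H
t=6: L0/L1/L2 = -/BDH/- → run B
t=7: L0/L1/L2 = -/BDH/- → run B
t=8: L0/L1/L2 = -/BDH/- → run B
t=9: L0/L1/L2 = -/BDH/- → run B
t=10: L0/L1/L2 = -/DH/B → run D
t=11: L0/L1/L2 = -/DH/B → run D
t=12: L0/L1/L2 = -/DH/B → run D
t=13: L0/L1/L2 = -/DH/B → run D
t=14: L0/L1/L2 = -/H/BD → run H
t=15: L0/L1/L2 = -/H/BD → run H
t=16: L0/L1/L2 = -/H/BD → run H
t=17: L0/L1/L2 = -/H/BD → run H
t=18: L0/L1/L2 = -/-/BDH → run B
t=19: L0/L1/L2 = -/-/BDH → run B
t=20: L0/L1/L2 = -/-/DH → run D
t=21: L0/L1/L2 = -/-/H → run H
t=22: (idle)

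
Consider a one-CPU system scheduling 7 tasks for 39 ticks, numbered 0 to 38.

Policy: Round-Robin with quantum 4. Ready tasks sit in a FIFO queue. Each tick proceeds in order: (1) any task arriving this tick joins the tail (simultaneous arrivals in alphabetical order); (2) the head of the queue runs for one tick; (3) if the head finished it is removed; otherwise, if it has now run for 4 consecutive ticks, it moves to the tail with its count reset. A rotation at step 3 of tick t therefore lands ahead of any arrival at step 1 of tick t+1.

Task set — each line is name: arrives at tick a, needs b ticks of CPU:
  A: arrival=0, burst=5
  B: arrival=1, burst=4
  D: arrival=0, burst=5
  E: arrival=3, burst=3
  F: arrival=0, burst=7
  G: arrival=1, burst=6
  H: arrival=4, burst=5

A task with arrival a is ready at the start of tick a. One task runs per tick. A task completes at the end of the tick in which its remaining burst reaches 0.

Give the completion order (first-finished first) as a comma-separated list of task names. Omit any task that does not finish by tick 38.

t=0: queue=[A,D,F] q_used=0 → run A
t=1: queue=[A,D,F,B,G] q_used=1 → run A
t=2: queue=[A,D,F,B,G] q_used=2 → run A
t=3: queue=[A,D,F,B,G,E] q_used=3 → run A
t=4: queue=[D,F,B,G,E,A,H] q_used=0 → run D
t=5: queue=[D,F,B,G,E,A,H] q_used=1 → run D
t=6: queue=[D,F,B,G,E,A,H] q_used=2 → run D
t=7: queue=[D,F,B,G,E,A,H] q_used=3 → run D
t=8: queue=[F,B,G,E,A,H,D] q_used=0 → run F
t=9: queue=[F,B,G,E,A,H,D] q_used=1 → run F
t=10: queue=[F,B,G,E,A,H,D] q_used=2 → run F
t=11: queue=[F,B,G,E,A,H,D] q_used=3 → run F
t=12: queue=[B,G,E,A,H,D,F] q_used=0 → run B
t=13: queue=[B,G,E,A,H,D,F] q_used=1 → run B
t=14: queue=[B,G,E,A,H,D,F] q_used=2 → run B
t=15: queue=[B,G,E,A,H,D,F] q_used=3 → run B
t=16: queue=[G,E,A,H,D,F] q_used=0 → run G
t=17: queue=[G,E,A,H,D,F] q_used=1 → run G
t=18: queue=[G,E,A,H,D,F] q_used=2 → run G
t=19: queue=[G,E,A,H,D,F] q_used=3 → run G
t=20: queue=[E,A,H,D,F,G] q_used=0 → run E
t=21: queue=[E,A,H,D,F,G] q_used=1 → run E
t=22: queue=[E,A,H,D,F,G] q_used=2 → run E
t=23: queue=[A,H,D,F,G] q_used=0 → run A
t=24: queue=[H,D,F,G] q_used=0 → run H
t=25: queue=[H,D,F,G] q_used=1 → run H
t=26: queue=[H,D,F,G] q_used=2 → run H
t=27: queue=[H,D,F,G] q_used=3 → run H
t=28: queue=[D,F,G,H] q_used=0 → run D
t=29: queue=[F,G,H] q_used=0 → run F
t=30: queue=[F,G,H] q_used=1 → run F
t=31: queue=[F,G,H] q_used=2 → run F
t=32: queue=[G,H] q_used=0 → run G
t=33: queue=[G,H] q_used=1 → run G
t=34: queue=[H] q_used=0 → run H
t=35: (idle)
t=36: (idle)
t=37: (idle)
t=38: (idle)

completion order = B, E, A, D, F, G, H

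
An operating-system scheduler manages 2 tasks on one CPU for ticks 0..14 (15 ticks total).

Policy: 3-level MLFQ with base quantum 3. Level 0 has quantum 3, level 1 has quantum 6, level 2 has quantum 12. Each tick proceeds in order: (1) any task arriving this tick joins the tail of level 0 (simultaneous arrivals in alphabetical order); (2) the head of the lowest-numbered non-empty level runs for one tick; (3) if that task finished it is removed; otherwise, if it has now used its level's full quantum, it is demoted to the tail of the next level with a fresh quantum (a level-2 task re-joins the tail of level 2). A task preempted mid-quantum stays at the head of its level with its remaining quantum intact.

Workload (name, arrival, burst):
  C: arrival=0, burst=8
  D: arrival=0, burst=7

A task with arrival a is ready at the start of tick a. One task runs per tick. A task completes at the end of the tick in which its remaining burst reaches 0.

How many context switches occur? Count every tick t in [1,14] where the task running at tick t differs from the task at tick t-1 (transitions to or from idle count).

t=0: L0/L1/L2 = CD/-/- → run C
t=1: L0/L1/L2 = CD/-/- → run C
t=2: L0/L1/L2 = CD/-/- → run C
t=3: L0/L1/L2 = D/C/- → run D
t=4: L0/L1/L2 = D/C/- → run D
t=5: L0/L1/L2 = D/C/- → run D
t=6: L0/L1/L2 = -/CD/- → run C
t=7: L0/L1/L2 = -/CD/- → run C
t=8: L0/L1/L2 = -/CD/- → run C
t=9: L0/L1/L2 = -/CD/- → run C
t=10: L0/L1/L2 = -/CD/- → run C
t=11: L0/L1/L2 = -/D/- → run D
t=12: L0/L1/L2 = -/D/- → run D
t=13: L0/L1/L2 = -/D/- → run D
t=14: L0/L1/L2 = -/D/- → run D

context switches = 3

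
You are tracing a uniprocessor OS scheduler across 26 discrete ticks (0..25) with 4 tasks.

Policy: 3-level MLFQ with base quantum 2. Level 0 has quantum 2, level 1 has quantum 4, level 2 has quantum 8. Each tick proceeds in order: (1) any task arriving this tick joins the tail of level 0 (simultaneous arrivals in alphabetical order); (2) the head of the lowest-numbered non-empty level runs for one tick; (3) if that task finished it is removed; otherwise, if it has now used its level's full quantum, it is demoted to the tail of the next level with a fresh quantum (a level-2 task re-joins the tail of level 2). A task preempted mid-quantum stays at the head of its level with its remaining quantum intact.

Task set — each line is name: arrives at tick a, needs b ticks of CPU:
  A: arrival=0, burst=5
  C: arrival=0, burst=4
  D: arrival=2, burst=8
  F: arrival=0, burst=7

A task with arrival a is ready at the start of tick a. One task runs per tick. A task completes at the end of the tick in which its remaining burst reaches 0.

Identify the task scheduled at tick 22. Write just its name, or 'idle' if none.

running at tick 22 = D

t=0: L0/L1/L2 = ACF/-/- → run A
t=1: L0/L1/L2 = ACF/-/- → run A
t=2: L0/L1/L2 = CFD/A/- → run C
t=3: L0/L1/L2 = CFD/A/- → run C
t=4: L0/L1/L2 = FD/AC/- → run F
t=5: L0/L1/L2 = FD/AC/- → run F
t=6: L0/L1/L2 = D/ACF/- → run D
t=7: L0/L1/L2 = D/ACF/- → run D
t=8: L0/L1/L2 = -/ACFD/- → run A
t=9: L0/L1/L2 = -/ACFD/- → run A
t=10: L0/L1/L2 = -/ACFD/- → run A
t=11: L0/L1/L2 = -/CFD/- → run C
t=12: L0/L1/L2 = -/CFD/- → run C
t=13: L0/L1/L2 = -/FD/- → run F
t=14: L0/L1/L2 = -/FD/- → run F
t=15: L0/L1/L2 = -/FD/- → run F
t=16: L0/L1/L2 = -/FD/- → run F
t=17: L0/L1/L2 = -/D/F → run D
t=18: L0/L1/L2 = -/D/F → run D
t=19: L0/L1/L2 = -/D/F → run D
t=20: L0/L1/L2 = -/D/F → run D
t=21: L0/L1/L2 = -/-/FD → run F
t=22: L0/L1/L2 = -/-/D → run D
t=23: L0/L1/L2 = -/-/D → run D
t=24: (idle)
t=25: (idle)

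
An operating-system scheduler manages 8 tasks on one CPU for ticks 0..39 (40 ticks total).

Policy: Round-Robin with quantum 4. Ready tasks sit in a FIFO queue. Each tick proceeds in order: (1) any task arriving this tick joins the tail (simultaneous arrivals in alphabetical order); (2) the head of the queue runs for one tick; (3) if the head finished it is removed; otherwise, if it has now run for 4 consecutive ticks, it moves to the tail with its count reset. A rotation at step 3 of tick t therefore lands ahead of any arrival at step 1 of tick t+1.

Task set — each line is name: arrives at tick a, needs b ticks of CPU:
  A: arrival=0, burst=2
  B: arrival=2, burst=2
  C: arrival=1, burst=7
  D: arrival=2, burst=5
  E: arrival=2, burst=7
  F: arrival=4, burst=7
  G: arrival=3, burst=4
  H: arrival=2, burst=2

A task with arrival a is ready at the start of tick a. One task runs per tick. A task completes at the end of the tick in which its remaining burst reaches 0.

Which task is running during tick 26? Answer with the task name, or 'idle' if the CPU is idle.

running at tick 26 = C

t=0: queue=[A] q_used=0 → run A
t=1: queue=[A,C] q_used=1 → run A
t=2: queue=[C,B,D,E,H] q_used=0 → run C
t=3: queue=[C,B,D,E,H,G] q_used=1 → run C
t=4: queue=[C,B,D,E,H,G,F] q_used=2 → run C
t=5: queue=[C,B,D,E,H,G,F] q_used=3 → run C
t=6: queue=[B,D,E,H,G,F,C] q_used=0 → run B
t=7: queue=[B,D,E,H,G,F,C] q_used=1 → run B
t=8: queue=[D,E,H,G,F,C] q_used=0 → run D
t=9: queue=[D,E,H,G,F,C] q_used=1 → run D
t=10: queue=[D,E,H,G,F,C] q_used=2 → run D
t=11: queue=[D,E,H,G,F,C] q_used=3 → run D
t=12: queue=[E,H,G,F,C,D] q_used=0 → run E
t=13: queue=[E,H,G,F,C,D] q_used=1 → run E
t=14: queue=[E,H,G,F,C,D] q_used=2 → run E
t=15: queue=[E,H,G,F,C,D] q_used=3 → run E
t=16: queue=[H,G,F,C,D,E] q_used=0 → run H
t=17: queue=[H,G,F,C,D,E] q_used=1 → run H
t=18: queue=[G,F,C,D,E] q_used=0 → run G
t=19: queue=[G,F,C,D,E] q_used=1 → run G
t=20: queue=[G,F,C,D,E] q_used=2 → run G
t=21: queue=[G,F,C,D,E] q_used=3 → run G
t=22: queue=[F,C,D,E] q_used=0 → run F
t=23: queue=[F,C,D,E] q_used=1 → run F
t=24: queue=[F,C,D,E] q_used=2 → run F
t=25: queue=[F,C,D,E] q_used=3 → run F
t=26: queue=[C,D,E,F] q_used=0 → run C
t=27: queue=[C,D,E,F] q_used=1 → run C
t=28: queue=[C,D,E,F] q_used=2 → run C
t=29: queue=[D,E,F] q_used=0 → run D
t=30: queue=[E,F] q_used=0 → run E
t=31: queue=[E,F] q_used=1 → run E
t=32: queue=[E,F] q_used=2 → run E
t=33: queue=[F] q_used=0 → run F
t=34: queue=[F] q_used=1 → run F
t=35: queue=[F] q_used=2 → run F
t=36: (idle)
t=37: (idle)
t=38: (idle)
t=39: (idle)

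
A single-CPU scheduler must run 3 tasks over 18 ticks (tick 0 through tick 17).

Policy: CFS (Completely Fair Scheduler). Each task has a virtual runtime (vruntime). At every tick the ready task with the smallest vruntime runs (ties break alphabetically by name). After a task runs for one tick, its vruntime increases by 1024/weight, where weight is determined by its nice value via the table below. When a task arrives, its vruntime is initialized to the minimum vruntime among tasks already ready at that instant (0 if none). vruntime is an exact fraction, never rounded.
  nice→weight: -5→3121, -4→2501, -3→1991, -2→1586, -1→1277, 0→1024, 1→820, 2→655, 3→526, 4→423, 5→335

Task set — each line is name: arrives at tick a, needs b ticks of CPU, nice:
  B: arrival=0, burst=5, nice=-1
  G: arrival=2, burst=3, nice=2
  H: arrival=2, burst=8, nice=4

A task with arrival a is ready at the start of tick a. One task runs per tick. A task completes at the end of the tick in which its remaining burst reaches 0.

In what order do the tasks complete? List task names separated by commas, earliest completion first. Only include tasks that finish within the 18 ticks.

completion order = B, G, H

t=0: vr[B=0] → run B
t=1: vr[B=1024/1277] → run B
t=2: vr[B=2048/1277 G=2048/1277 H=2048/1277] → run B
t=3: vr[B=3072/1277 G=2048/1277 H=2048/1277] → run G
t=4: vr[B=3072/1277 G=2649088/836435 H=2048/1277] → run H
t=5: vr[B=3072/1277 G=2649088/836435 H=2173952/540171] → run B
t=6: vr[B=4096/1277 G=2649088/836435 H=2173952/540171] → run G
t=7: vr[B=4096/1277 G=3956736/836435 H=2173952/540171] → run B
t=8: vr[G=3956736/836435 H=2173952/540171] → run H
t=9: vr[G=3956736/836435 H=3481600/540171] → run G
t=10: vr[H=3481600/540171] → run H
t=11: vr[H=1596416/180057] → run H
t=12: vr[H=6096896/540171] → run H
t=13: vr[H=7404544/540171] → run H
t=14: vr[H=2904064/180057] → run H
t=15: vr[H=10019840/540171] → run H
t=16: (idle)
t=17: (idle)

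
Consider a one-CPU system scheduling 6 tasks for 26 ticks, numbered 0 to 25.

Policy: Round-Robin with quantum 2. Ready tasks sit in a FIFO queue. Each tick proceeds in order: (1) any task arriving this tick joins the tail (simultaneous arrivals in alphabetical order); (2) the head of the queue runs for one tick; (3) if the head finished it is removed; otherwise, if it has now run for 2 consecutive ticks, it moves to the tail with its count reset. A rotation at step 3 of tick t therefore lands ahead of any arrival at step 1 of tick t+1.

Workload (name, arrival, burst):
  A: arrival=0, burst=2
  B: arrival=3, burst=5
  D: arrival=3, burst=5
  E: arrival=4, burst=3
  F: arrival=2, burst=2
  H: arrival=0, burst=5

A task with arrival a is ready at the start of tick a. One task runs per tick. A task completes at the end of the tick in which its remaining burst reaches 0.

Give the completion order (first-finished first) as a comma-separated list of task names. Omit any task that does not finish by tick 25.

t=0: queue=[A,H] q_used=0 → run A
t=1: queue=[A,H] q_used=1 → run A
t=2: queue=[H,F] q_used=0 → run H
t=3: queue=[H,F,B,D] q_used=1 → run H
t=4: queue=[F,B,D,H,E] q_used=0 → run F
t=5: queue=[F,B,D,H,E] q_used=1 → run F
t=6: queue=[B,D,H,E] q_used=0 → run B
t=7: queue=[B,D,H,E] q_used=1 → run B
t=8: queue=[D,H,E,B] q_used=0 → run D
t=9: queue=[D,H,E,B] q_used=1 → run D
t=10: queue=[H,E,B,D] q_used=0 → run H
t=11: queue=[H,E,B,D] q_used=1 → run H
t=12: queue=[E,B,D,H] q_used=0 → run E
t=13: queue=[E,B,D,H] q_used=1 → run E
t=14: queue=[B,D,H,E] q_used=0 → run B
t=15: queue=[B,D,H,E] q_used=1 → run B
t=16: queue=[D,H,E,B] q_used=0 → run D
t=17: queue=[D,H,E,B] q_used=1 → run D
t=18: queue=[H,E,B,D] q_used=0 → run H
t=19: queue=[E,B,D] q_used=0 → run E
t=20: queue=[B,D] q_used=0 → run B
t=21: queue=[D] q_used=0 → run D
t=22: (idle)
t=23: (idle)
t=24: (idle)
t=25: (idle)

completion order = A, F, H, E, B, D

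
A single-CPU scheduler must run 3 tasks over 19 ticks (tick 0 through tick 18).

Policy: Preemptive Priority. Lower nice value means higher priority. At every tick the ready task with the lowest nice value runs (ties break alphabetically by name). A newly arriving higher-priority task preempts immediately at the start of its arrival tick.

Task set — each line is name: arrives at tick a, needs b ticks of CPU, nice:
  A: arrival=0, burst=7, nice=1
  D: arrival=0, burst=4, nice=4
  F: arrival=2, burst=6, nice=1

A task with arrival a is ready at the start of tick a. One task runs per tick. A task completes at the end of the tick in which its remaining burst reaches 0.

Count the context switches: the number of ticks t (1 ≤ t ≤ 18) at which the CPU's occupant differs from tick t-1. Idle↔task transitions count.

t=0: ready={A,D} → run A
t=1: ready={A,D} → run A
t=2: ready={A,D,F} → run A
t=3: ready={A,D,F} → run A
t=4: ready={A,D,F} → run A
t=5: ready={A,D,F} → run A
t=6: ready={A,D,F} → run A
t=7: ready={D,F} → run F
t=8: ready={D,F} → run F
t=9: ready={D,F} → run F
t=10: ready={D,F} → run F
t=11: ready={D,F} → run F
t=12: ready={D,F} → run F
t=13: ready={D} → run D
t=14: ready={D} → run D
t=15: ready={D} → run D
t=16: ready={D} → run D
t=17: (idle)
t=18: (idle)

context switches = 3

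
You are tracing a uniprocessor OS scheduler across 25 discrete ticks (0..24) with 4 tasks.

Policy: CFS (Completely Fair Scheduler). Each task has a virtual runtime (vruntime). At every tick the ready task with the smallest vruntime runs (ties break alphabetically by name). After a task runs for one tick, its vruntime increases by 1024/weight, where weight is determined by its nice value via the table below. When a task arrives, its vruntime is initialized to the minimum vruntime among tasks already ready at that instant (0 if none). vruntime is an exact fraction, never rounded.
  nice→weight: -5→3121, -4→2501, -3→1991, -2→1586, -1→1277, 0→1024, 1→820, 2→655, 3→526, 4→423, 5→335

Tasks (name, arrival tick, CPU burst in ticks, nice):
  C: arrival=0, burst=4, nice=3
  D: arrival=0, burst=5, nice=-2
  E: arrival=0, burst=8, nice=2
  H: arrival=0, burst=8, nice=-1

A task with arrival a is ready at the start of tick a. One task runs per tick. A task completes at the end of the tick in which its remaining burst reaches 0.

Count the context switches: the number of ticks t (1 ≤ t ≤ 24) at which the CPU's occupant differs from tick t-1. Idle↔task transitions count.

context switches = 20

t=0: vr[C=0 D=0 E=0 H=0] → run C
t=1: vr[C=512/263 D=0 E=0 H=0] → run D
t=2: vr[C=512/263 D=512/793 E=0 H=0] → run E
t=3: vr[C=512/263 D=512/793 E=1024/655 H=0] → run H
t=4: vr[C=512/263 D=512/793 E=1024/655 H=1024/1277] → run D
t=5: vr[C=512/263 D=1024/793 E=1024/655 H=1024/1277] → run H
t=6: vr[C=512/263 D=1024/793 E=1024/655 H=2048/1277] → run D
t=7: vr[C=512/263 D=1536/793 E=1024/655 H=2048/1277] → run E
t=8: vr[C=512/263 D=1536/793 E=2048/655 H=2048/1277] → run H
t=9: vr[C=512/263 D=1536/793 E=2048/655 H=3072/1277] → run D
t=10: vr[C=512/263 D=2048/793 E=2048/655 H=3072/1277] → run C
t=11: vr[C=1024/263 D=2048/793 E=2048/655 H=3072/1277] → run H
t=12: vr[C=1024/263 D=2048/793 E=2048/655 H=4096/1277] → run D
t=13: vr[C=1024/263 E=2048/655 H=4096/1277] → run E
t=14: vr[C=1024/263 E=3072/655 H=4096/1277] → run H
t=15: vr[C=1024/263 E=3072/655 H=5120/1277] → run C
t=16: vr[C=1536/263 E=3072/655 H=5120/1277] → run H
t=17: vr[C=1536/263 E=3072/655 H=6144/1277] → run E
t=18: vr[C=1536/263 E=4096/655 H=6144/1277] → run H
t=19: vr[C=1536/263 E=4096/655 H=7168/1277] → run H
t=20: vr[C=1536/263 E=4096/655] → run C
t=21: vr[E=4096/655] → run E
t=22: vr[E=1024/131] → run E
t=23: vr[E=6144/655] → run E
t=24: vr[E=7168/655] → run E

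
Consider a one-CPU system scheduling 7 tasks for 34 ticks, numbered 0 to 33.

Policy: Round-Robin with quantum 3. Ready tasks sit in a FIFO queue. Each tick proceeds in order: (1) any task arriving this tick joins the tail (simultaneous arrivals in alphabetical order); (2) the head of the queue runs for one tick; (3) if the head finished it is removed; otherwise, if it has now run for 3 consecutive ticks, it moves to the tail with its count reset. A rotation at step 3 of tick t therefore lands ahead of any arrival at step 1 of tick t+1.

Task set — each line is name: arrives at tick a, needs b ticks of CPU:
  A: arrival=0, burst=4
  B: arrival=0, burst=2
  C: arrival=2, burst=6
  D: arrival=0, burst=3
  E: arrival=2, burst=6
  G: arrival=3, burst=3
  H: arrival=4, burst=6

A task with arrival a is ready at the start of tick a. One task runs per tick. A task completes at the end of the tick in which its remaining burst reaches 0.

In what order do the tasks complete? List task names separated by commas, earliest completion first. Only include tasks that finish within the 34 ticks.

t=0: queue=[A,B,D] q_used=0 → run A
t=1: queue=[A,B,D] q_used=1 → run A
t=2: queue=[A,B,D,C,E] q_used=2 → run A
t=3: queue=[B,D,C,E,A,G] q_used=0 → run B
t=4: queue=[B,D,C,E,A,G,H] q_used=1 → run B
t=5: queue=[D,C,E,A,G,H] q_used=0 → run D
t=6: queue=[D,C,E,A,G,H] q_used=1 → run D
t=7: queue=[D,C,E,A,G,H] q_used=2 → run D
t=8: queue=[C,E,A,G,H] q_used=0 → run C
t=9: queue=[C,E,A,G,H] q_used=1 → run C
t=10: queue=[C,E,A,G,H] q_used=2 → run C
t=11: queue=[E,A,G,H,C] q_used=0 → run E
t=12: queue=[E,A,G,H,C] q_used=1 → run E
t=13: queue=[E,A,G,H,C] q_used=2 → run E
t=14: queue=[A,G,H,C,E] q_used=0 → run A
t=15: queue=[G,H,C,E] q_used=0 → run G
t=16: queue=[G,H,C,E] q_used=1 → run G
t=17: queue=[G,H,C,E] q_used=2 → run G
t=18: queue=[H,C,E] q_used=0 → run H
t=19: queue=[H,C,E] q_used=1 → run H
t=20: queue=[H,C,E] q_used=2 → run H
t=21: queue=[C,E,H] q_used=0 → run C
t=22: queue=[C,E,H] q_used=1 → run C
t=23: queue=[C,E,H] q_used=2 → run C
t=24: queue=[E,H] q_used=0 → run E
t=25: queue=[E,H] q_used=1 → run E
t=26: queue=[E,H] q_used=2 → run E
t=27: queue=[H] q_used=0 → run H
t=28: queue=[H] q_used=1 → run H
t=29: queue=[H] q_used=2 → run H
t=30: (idle)
t=31: (idle)
t=32: (idle)
t=33: (idle)

completion order = B, D, A, G, C, E, H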